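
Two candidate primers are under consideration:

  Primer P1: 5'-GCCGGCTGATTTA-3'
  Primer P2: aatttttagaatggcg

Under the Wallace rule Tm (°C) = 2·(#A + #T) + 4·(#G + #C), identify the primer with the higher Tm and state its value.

Primer P1: A+T=6, G+C=7 → Tm = 2(6)+4(7) = 40°C
Primer P2: A+T=11, G+C=5 → Tm = 2(11)+4(5) = 42°C
40°C vs 42°C → primer P2 is higher.

Primer P2, 42°C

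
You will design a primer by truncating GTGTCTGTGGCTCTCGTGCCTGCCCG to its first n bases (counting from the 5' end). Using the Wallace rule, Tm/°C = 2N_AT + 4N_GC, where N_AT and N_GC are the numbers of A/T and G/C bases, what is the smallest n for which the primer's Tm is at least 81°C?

n = 25

First 24 bases: GTGTCTGTGGCTCTCGTGCCTGCC → Tm = 80°C (< 81°C)
First 25 bases: GTGTCTGTGGCTCTCGTGCCTGCCC → Tm = 84°C (≥ 81°C)
Since every base adds ≥2°C, Tm only increases with n, so the threshold is first crossed at n = 25.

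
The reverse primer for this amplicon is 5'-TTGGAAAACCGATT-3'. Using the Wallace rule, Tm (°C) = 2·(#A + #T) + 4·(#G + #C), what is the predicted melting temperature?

Counting bases: T=4, A=5, G=3, C=2
So N_AT = 9 and N_GC = 5.
Tm = 2(9) + 4(5) = 18 + 20 = 38°C

38°C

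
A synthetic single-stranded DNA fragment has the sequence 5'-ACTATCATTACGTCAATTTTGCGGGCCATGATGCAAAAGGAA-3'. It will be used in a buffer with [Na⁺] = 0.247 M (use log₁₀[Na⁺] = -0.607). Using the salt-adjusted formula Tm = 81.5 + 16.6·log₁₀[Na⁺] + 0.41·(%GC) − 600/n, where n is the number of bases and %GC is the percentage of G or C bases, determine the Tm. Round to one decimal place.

Length n = 42. C=8, T=11, G=9, A=14
G+C = 17, so %GC = 17/42 × 100 = 40.476%
Salt term: 16.6 × (-0.607) = -10.076
GC term: 0.41 × 40.476 = 16.595; length term: −600/42 = −14.286
Tm = 81.5 + (-10.076) + 16.595 − 14.286 = 73.733 → 73.7°C

73.7°C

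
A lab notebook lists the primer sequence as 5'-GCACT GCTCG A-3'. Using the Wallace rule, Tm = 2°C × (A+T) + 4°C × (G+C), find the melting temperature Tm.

T=2, A=2, G=3, C=4
AT pairs contribute 4, GC pairs contribute 7.
Tm = 2×4 + 4×7 = 36°C

36°C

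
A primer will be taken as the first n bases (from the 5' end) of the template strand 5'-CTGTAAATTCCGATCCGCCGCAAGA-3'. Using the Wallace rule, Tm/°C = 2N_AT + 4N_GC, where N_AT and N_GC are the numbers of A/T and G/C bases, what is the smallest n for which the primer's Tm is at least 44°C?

First 15 bases: CTGTAAATTCCGATC → Tm = 42°C (< 44°C)
First 16 bases: CTGTAAATTCCGATCC → Tm = 46°C (≥ 44°C)
Each additional base adds 2°C (A/T) or 4°C (G/C), so Tm is non-decreasing in n; n = 16 is the first length to reach 44°C.

n = 16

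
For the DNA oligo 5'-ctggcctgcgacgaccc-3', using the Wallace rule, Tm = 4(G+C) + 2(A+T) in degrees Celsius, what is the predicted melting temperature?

Counting bases: A=2, C=8, T=2, G=5
AT pairs contribute 4, GC pairs contribute 13.
Tm = 2(4) + 4(13) = 8 + 52 = 60°C

60°C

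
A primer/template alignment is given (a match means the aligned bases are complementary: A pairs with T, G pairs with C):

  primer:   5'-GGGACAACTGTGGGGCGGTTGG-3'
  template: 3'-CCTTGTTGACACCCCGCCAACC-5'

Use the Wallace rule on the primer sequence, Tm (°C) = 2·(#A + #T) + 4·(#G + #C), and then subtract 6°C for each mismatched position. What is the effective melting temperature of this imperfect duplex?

68°C

Primer base counts: A=3, T=4, G=12, C=3 → A+T=7, G+C=15
Perfect-match Tm = 2(7) + 4(15) = 14 + 60 = 74°C
Mismatches (positions where the bases are not complementary): 1 (at position 3)
Effective Tm = 74 − 1×6 = 74 − 6 = 68°C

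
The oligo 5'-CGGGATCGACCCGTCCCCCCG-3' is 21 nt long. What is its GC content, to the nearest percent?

T=2, G=6, A=2, C=11
G+C = 6 + 11 = 17 out of 21 bases
%GC = 17/21 × 100 = 80.95% ≈ 81%

81%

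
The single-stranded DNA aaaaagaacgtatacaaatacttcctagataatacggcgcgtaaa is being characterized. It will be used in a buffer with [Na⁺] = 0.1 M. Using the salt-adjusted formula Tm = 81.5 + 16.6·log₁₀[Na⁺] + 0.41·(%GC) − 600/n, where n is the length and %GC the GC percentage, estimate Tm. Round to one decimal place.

Length n = 45. C=8, T=9, G=7, A=21
G+C = 15, so %GC = 15/45 × 100 = 33.333%
Salt term: 16.6 × (-1) = -16.6
GC term: 0.41 × 33.333 = 13.667; length term: −600/45 = −13.333
Tm = 81.5 + (-16.6) + 13.667 − 13.333 = 65.234 → 65.2°C

65.2°C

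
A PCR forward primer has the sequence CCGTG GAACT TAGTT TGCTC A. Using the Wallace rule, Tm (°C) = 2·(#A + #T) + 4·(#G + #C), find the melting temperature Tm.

Counting bases: T=7, C=5, A=4, G=5
So N_AT = 11 and N_GC = 10.
Tm = 2×11 + 4×10 = 62°C

62°C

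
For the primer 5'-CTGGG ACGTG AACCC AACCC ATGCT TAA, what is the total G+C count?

15

Base counts: T=5, C=9, A=8, G=6
G+C = 6 + 9 = 15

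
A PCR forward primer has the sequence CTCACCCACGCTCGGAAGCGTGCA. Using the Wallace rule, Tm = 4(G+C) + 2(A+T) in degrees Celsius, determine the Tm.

80°C

C=10, G=6, A=5, T=3
AT pairs contribute 8, GC pairs contribute 16.
Tm = 4·16 + 2·8 = 64 + 16 = 80°C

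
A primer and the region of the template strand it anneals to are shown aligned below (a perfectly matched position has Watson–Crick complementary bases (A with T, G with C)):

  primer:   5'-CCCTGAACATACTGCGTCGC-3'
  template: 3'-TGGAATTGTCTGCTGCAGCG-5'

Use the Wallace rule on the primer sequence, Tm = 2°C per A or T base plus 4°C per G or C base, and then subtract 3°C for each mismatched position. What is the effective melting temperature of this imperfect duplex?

Primer base counts: A=4, T=4, G=4, C=8 → A+T=8, G+C=12
Perfect-match Tm = 2(8) + 4(12) = 16 + 48 = 64°C
Mismatches (positions where the bases are not complementary): 5 (at positions 1, 5, 10, 13, 14)
Effective Tm = 64 − 5×3 = 64 − 15 = 49°C

49°C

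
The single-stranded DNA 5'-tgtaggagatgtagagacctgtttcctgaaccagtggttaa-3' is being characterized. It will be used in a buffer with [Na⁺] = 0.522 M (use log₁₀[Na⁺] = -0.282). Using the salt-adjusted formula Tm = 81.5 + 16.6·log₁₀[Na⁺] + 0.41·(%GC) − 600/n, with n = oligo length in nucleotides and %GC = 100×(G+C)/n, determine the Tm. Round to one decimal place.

Length n = 41. Base counts: A=11, C=6, G=12, T=12
G+C = 18, so %GC = 18/41 × 100 = 43.902%
Salt term: 16.6 × (-0.282) = -4.681
GC term: 0.41 × 43.902 = 18; length term: −600/41 = −14.634
Tm = 81.5 + (-4.681) + 18 − 14.634 = 80.185 → 80.2°C

80.2°C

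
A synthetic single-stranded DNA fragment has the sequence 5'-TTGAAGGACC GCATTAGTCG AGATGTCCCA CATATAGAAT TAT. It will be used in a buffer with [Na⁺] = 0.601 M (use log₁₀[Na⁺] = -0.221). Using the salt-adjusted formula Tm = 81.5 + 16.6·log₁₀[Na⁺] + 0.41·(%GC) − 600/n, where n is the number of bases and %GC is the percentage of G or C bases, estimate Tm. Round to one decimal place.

Length n = 43. T=12, G=9, A=14, C=8
G+C = 17, so %GC = 17/43 × 100 = 39.535%
Salt term: 16.6 × (-0.221) = -3.669
GC term: 0.41 × 39.535 = 16.209; length term: −600/43 = −13.953
Tm = 81.5 + (-3.669) + 16.209 − 13.953 = 80.087 → 80.1°C

80.1°C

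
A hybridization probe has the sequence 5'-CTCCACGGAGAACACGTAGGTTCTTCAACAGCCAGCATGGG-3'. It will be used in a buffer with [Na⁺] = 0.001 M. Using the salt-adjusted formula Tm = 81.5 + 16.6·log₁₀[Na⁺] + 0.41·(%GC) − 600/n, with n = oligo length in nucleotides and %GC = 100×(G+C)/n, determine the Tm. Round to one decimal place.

40.1°C

Length n = 41. G=11, A=11, T=7, C=12
G+C = 23, so %GC = 23/41 × 100 = 56.098%
Salt term: 16.6 × (-3) = -49.8
GC term: 0.41 × 56.098 = 23; length term: −600/41 = −14.634
Tm = 81.5 + (-49.8) + 23 − 14.634 = 40.066 → 40.1°C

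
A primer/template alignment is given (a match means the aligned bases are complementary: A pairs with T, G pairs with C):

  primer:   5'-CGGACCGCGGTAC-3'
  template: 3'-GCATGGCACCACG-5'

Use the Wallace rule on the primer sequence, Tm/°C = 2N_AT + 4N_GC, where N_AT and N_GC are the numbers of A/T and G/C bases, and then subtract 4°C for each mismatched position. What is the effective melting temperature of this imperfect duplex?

34°C

Primer base counts: A=2, T=1, G=5, C=5 → A+T=3, G+C=10
Perfect-match Tm = 2(3) + 4(10) = 6 + 40 = 46°C
Mismatches (positions where the bases are not complementary): 3 (at positions 3, 8, 12)
Effective Tm = 46 − 3×4 = 46 − 12 = 34°C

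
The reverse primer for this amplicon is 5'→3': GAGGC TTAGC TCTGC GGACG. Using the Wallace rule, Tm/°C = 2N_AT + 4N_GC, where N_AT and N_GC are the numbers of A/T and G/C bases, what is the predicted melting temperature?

A=3, G=8, T=4, C=5
AT pairs contribute 7, GC pairs contribute 13.
Tm = 4·13 + 2·7 = 52 + 14 = 66°C

66°C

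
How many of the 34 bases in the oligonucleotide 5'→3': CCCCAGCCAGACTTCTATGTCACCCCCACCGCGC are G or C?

23

A=6, G=5, C=18, T=5
G+C = 5 + 18 = 23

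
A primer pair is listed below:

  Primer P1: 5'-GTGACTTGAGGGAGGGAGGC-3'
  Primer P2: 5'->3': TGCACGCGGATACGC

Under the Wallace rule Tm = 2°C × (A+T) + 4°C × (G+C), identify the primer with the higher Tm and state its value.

Primer P1: A+T=7, G+C=13 → Tm = 2(7)+4(13) = 66°C
Primer P2: A+T=5, G+C=10 → Tm = 2(5)+4(10) = 50°C
66°C vs 50°C → primer P1 is higher.

Primer P1, 66°C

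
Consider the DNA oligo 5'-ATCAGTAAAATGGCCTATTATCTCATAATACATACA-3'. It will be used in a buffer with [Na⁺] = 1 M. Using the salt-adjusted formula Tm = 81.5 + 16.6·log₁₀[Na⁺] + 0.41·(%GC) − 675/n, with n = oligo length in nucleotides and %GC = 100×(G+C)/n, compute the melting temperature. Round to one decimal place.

Length n = 36. Base counts: C=7, G=3, T=11, A=15
G+C = 10, so %GC = 10/36 × 100 = 27.778%
Salt term: 16.6 × (0) = 0
GC term: 0.41 × 27.778 = 11.389; length term: −675/36 = −18.75
Tm = 81.5 + (0) + 11.389 − 18.75 = 74.139 → 74.1°C

74.1°C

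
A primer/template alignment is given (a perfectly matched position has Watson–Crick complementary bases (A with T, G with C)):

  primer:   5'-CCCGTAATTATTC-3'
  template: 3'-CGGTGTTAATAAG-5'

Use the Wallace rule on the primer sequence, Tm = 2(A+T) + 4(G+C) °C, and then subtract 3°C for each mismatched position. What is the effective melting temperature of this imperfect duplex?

Primer base counts: A=3, T=5, G=1, C=4 → A+T=8, G+C=5
Perfect-match Tm = 2(8) + 4(5) = 16 + 20 = 36°C
Mismatches (positions where the bases are not complementary): 3 (at positions 1, 4, 5)
Effective Tm = 36 − 3×3 = 36 − 9 = 27°C

27°C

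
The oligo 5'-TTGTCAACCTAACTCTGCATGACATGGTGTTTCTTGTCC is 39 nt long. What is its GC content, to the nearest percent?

Scanning the sequence gives G=7, A=7, C=10, T=15.
G+C = 7 + 10 = 17 out of 39 bases
%GC = 17/39 × 100 = 43.59% ≈ 44%

44%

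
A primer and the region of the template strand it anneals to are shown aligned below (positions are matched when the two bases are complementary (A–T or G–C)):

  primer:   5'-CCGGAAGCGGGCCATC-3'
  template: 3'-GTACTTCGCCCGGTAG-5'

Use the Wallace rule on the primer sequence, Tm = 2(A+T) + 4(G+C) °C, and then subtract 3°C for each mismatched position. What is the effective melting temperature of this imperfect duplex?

Primer base counts: A=3, T=1, G=6, C=6 → A+T=4, G+C=12
Perfect-match Tm = 2(4) + 4(12) = 8 + 48 = 56°C
Mismatches (positions where the bases are not complementary): 2 (at positions 2, 3)
Effective Tm = 56 − 2×3 = 56 − 6 = 50°C

50°C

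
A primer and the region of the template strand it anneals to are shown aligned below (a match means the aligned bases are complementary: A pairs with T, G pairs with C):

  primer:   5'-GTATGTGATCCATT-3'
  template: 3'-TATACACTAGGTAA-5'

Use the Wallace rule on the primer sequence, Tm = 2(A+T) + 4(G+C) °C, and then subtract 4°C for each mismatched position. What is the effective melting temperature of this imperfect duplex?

34°C

Primer base counts: A=3, T=6, G=3, C=2 → A+T=9, G+C=5
Perfect-match Tm = 2(9) + 4(5) = 18 + 20 = 38°C
Mismatches (positions where the bases are not complementary): 1 (at position 1)
Effective Tm = 38 − 1×4 = 38 − 4 = 34°C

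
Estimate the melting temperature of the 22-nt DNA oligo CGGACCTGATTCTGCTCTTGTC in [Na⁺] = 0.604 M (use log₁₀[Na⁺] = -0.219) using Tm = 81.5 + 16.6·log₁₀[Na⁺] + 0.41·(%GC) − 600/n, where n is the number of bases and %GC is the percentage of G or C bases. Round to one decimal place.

Length n = 22. Scanning the sequence gives A=2, G=5, T=8, C=7.
G+C = 12, so %GC = 12/22 × 100 = 54.545%
Salt term: 16.6 × (-0.219) = -3.635
GC term: 0.41 × 54.545 = 22.363; length term: −600/22 = −27.273
Tm = 81.5 + (-3.635) + 22.363 − 27.273 = 72.955 → 73.0°C

73.0°C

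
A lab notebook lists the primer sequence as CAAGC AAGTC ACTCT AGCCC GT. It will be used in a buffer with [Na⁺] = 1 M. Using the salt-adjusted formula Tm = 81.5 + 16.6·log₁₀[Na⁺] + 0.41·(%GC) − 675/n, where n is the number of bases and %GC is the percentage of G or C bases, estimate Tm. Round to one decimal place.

Length n = 22. Counting bases: C=8, T=4, A=6, G=4
G+C = 12, so %GC = 12/22 × 100 = 54.545%
Salt term: 16.6 × (0) = 0
GC term: 0.41 × 54.545 = 22.363; length term: −675/22 = −30.682
Tm = 81.5 + (0) + 22.363 − 30.682 = 73.181 → 73.2°C

73.2°C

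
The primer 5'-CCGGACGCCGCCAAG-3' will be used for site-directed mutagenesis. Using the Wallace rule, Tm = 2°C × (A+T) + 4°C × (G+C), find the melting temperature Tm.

Base counts: T=0, G=5, C=7, A=3
AT pairs contribute 3, GC pairs contribute 12.
Tm = 4·12 + 2·3 = 48 + 6 = 54°C

54°C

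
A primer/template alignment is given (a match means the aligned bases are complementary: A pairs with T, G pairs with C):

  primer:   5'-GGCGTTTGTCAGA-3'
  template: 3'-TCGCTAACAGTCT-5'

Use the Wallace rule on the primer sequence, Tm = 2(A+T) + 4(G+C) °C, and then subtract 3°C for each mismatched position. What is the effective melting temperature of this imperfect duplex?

Primer base counts: A=2, T=4, G=5, C=2 → A+T=6, G+C=7
Perfect-match Tm = 2(6) + 4(7) = 12 + 28 = 40°C
Mismatches (positions where the bases are not complementary): 2 (at positions 1, 5)
Effective Tm = 40 − 2×3 = 40 − 6 = 34°C

34°C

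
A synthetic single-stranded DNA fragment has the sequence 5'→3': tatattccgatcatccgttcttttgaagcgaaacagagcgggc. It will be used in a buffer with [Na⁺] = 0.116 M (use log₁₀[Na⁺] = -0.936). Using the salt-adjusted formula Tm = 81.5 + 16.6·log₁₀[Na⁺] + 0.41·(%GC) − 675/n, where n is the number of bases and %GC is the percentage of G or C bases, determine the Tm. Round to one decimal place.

69.3°C

Length n = 43. Counting bases: A=11, C=10, T=12, G=10
G+C = 20, so %GC = 20/43 × 100 = 46.512%
Salt term: 16.6 × (-0.936) = -15.538
GC term: 0.41 × 46.512 = 19.07; length term: −675/43 = −15.698
Tm = 81.5 + (-15.538) + 19.07 − 15.698 = 69.334 → 69.3°C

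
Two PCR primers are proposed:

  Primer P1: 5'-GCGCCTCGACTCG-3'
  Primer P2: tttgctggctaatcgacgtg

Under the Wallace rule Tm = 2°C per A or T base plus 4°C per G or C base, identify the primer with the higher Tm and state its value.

Primer P2, 60°C

Primer P1: A+T=3, G+C=10 → Tm = 2(3)+4(10) = 46°C
Primer P2: A+T=10, G+C=10 → Tm = 2(10)+4(10) = 60°C
46°C vs 60°C → primer P2 is higher.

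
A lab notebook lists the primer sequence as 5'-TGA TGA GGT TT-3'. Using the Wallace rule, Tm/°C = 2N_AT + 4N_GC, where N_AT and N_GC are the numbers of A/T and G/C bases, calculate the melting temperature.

30°C

Scanning the sequence gives G=4, A=2, T=5, C=0.
So N_AT = 7 and N_GC = 4.
Tm = 4·4 + 2·7 = 16 + 14 = 30°C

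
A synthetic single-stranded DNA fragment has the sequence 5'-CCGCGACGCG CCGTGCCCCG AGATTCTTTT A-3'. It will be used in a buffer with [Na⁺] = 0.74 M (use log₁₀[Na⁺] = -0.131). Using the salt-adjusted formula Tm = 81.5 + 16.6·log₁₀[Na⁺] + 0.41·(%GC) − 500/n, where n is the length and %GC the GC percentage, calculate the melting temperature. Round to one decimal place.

89.6°C

Length n = 31. A=4, T=7, C=12, G=8
G+C = 20, so %GC = 20/31 × 100 = 64.516%
Salt term: 16.6 × (-0.131) = -2.175
GC term: 0.41 × 64.516 = 26.452; length term: −500/31 = −16.129
Tm = 81.5 + (-2.175) + 26.452 − 16.129 = 89.648 → 89.6°C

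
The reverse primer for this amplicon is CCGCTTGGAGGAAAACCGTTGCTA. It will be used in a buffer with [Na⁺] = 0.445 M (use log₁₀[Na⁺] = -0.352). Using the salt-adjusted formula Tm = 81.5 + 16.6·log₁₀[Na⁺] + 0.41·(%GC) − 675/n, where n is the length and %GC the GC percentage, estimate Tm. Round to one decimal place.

69.7°C

Length n = 24. Scanning the sequence gives G=7, T=5, C=6, A=6.
G+C = 13, so %GC = 13/24 × 100 = 54.167%
Salt term: 16.6 × (-0.352) = -5.843
GC term: 0.41 × 54.167 = 22.208; length term: −675/24 = −28.125
Tm = 81.5 + (-5.843) + 22.208 − 28.125 = 69.74 → 69.7°C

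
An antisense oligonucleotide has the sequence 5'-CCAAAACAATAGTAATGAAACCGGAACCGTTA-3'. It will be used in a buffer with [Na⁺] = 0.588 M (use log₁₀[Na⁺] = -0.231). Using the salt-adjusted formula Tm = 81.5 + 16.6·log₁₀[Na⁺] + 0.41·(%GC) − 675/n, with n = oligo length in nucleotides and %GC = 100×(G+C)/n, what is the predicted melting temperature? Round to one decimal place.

71.9°C

Length n = 32. Counting bases: C=7, A=15, T=5, G=5
G+C = 12, so %GC = 12/32 × 100 = 37.5%
Salt term: 16.6 × (-0.231) = -3.835
GC term: 0.41 × 37.5 = 15.375; length term: −675/32 = −21.094
Tm = 81.5 + (-3.835) + 15.375 − 21.094 = 71.946 → 71.9°C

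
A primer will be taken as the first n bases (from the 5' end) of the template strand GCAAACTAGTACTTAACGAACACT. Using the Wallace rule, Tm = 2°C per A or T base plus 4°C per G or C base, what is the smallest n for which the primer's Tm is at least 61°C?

First 22 bases: GCAAACTAGTACTTAACGAACA → Tm = 60°C (< 61°C)
First 23 bases: GCAAACTAGTACTTAACGAACAC → Tm = 64°C (≥ 61°C)
Since every base adds ≥2°C, Tm only increases with n, so the threshold is first crossed at n = 23.

n = 23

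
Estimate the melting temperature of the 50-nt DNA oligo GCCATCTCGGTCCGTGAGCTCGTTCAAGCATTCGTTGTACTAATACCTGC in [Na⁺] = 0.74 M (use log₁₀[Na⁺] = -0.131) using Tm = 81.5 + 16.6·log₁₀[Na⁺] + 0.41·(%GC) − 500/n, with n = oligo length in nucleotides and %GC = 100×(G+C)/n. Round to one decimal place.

90.6°C

Length n = 50. Counting bases: T=15, A=9, G=11, C=15
G+C = 26, so %GC = 26/50 × 100 = 52%
Salt term: 16.6 × (-0.131) = -2.175
GC term: 0.41 × 52 = 21.32; length term: −500/50 = −10
Tm = 81.5 + (-2.175) + 21.32 − 10 = 90.645 → 90.6°C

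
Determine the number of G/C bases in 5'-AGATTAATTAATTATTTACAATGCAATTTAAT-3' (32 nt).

4

T=14, G=2, C=2, A=14
G+C = 2 + 2 = 4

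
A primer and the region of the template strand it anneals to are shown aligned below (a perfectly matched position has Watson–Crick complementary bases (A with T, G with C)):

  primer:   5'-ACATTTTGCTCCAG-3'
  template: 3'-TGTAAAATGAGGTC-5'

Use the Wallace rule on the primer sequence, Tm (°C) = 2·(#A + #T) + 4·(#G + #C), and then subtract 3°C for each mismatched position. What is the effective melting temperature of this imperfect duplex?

37°C

Primer base counts: A=3, T=5, G=2, C=4 → A+T=8, G+C=6
Perfect-match Tm = 2(8) + 4(6) = 16 + 24 = 40°C
Mismatches (positions where the bases are not complementary): 1 (at position 8)
Effective Tm = 40 − 1×3 = 40 − 3 = 37°C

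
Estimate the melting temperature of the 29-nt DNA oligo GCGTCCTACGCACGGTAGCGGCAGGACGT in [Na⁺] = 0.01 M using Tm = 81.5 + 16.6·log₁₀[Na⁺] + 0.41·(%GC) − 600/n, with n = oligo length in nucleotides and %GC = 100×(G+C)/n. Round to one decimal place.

Length n = 29. Base counts: A=5, T=4, C=9, G=11
G+C = 20, so %GC = 20/29 × 100 = 68.966%
Salt term: 16.6 × (-2) = -33.2
GC term: 0.41 × 68.966 = 28.276; length term: −600/29 = −20.69
Tm = 81.5 + (-33.2) + 28.276 − 20.69 = 55.886 → 55.9°C

55.9°C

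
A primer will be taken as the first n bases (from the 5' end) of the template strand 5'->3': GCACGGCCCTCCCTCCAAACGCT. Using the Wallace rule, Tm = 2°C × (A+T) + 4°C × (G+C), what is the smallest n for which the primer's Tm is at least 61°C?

First 17 bases: GCACGGCCCTCCCTCCA → Tm = 60°C (< 61°C)
First 18 bases: GCACGGCCCTCCCTCCAA → Tm = 62°C (≥ 61°C)
Each additional base adds 2°C (A/T) or 4°C (G/C), so Tm is non-decreasing in n; n = 18 is the first length to reach 61°C.

n = 18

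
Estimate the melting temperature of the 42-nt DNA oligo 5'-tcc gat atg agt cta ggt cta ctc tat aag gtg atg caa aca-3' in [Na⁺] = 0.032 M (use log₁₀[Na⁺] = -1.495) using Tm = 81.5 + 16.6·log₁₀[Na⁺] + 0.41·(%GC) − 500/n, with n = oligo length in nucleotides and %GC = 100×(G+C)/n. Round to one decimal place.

Length n = 42. A=13, T=12, C=8, G=9
G+C = 17, so %GC = 17/42 × 100 = 40.476%
Salt term: 16.6 × (-1.495) = -24.817
GC term: 0.41 × 40.476 = 16.595; length term: −500/42 = −11.905
Tm = 81.5 + (-24.817) + 16.595 − 11.905 = 61.373 → 61.4°C

61.4°C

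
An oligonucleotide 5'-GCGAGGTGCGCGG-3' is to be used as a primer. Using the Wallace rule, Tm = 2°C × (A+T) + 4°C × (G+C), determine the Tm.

T=1, C=3, A=1, G=8
A+T = 2, G+C = 11
Tm = 4·11 + 2·2 = 44 + 4 = 48°C

48°C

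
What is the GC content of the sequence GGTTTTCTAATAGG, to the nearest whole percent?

Base counts: A=3, C=1, G=4, T=6
G+C = 4 + 1 = 5 out of 14 bases
%GC = 5/14 × 100 = 35.71% ≈ 36%

36%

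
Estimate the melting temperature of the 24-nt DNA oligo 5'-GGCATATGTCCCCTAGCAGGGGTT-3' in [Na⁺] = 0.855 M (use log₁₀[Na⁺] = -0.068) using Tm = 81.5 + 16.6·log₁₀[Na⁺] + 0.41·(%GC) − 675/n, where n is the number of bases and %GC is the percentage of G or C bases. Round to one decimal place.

76.2°C

Length n = 24. Base counts: C=6, A=4, T=6, G=8
G+C = 14, so %GC = 14/24 × 100 = 58.333%
Salt term: 16.6 × (-0.068) = -1.129
GC term: 0.41 × 58.333 = 23.917; length term: −675/24 = −28.125
Tm = 81.5 + (-1.129) + 23.917 − 28.125 = 76.163 → 76.2°C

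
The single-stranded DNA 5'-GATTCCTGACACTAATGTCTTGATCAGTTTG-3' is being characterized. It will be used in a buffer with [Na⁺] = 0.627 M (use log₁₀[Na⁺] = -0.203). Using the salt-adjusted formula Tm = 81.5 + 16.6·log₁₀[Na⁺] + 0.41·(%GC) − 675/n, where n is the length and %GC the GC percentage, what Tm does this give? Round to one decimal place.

72.2°C

Length n = 31. Base counts: T=12, A=7, C=6, G=6
G+C = 12, so %GC = 12/31 × 100 = 38.71%
Salt term: 16.6 × (-0.203) = -3.37
GC term: 0.41 × 38.71 = 15.871; length term: −675/31 = −21.774
Tm = 81.5 + (-3.37) + 15.871 − 21.774 = 72.227 → 72.2°C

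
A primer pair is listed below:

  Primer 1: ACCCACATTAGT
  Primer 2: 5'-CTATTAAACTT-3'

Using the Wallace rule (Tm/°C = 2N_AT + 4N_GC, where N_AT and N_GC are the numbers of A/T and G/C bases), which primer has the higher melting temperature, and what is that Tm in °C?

Primer 1: A+T=7, G+C=5 → Tm = 2(7)+4(5) = 34°C
Primer 2: A+T=9, G+C=2 → Tm = 2(9)+4(2) = 26°C
34°C vs 26°C → primer 1 is higher.

Primer 1, 34°C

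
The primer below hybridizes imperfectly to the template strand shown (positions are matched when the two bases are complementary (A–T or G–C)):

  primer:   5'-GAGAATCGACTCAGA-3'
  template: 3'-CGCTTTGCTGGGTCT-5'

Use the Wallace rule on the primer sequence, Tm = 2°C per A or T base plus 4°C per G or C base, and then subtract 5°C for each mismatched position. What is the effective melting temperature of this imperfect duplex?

29°C

Primer base counts: A=6, T=2, G=4, C=3 → A+T=8, G+C=7
Perfect-match Tm = 2(8) + 4(7) = 16 + 28 = 44°C
Mismatches (positions where the bases are not complementary): 3 (at positions 2, 6, 11)
Effective Tm = 44 − 3×5 = 44 − 15 = 29°C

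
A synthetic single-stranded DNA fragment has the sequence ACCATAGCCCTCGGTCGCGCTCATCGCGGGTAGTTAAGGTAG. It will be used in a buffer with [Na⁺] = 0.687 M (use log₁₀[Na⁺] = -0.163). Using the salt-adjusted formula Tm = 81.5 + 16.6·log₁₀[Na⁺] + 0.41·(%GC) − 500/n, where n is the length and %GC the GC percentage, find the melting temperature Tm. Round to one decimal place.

Length n = 42. Counting bases: G=13, C=12, A=8, T=9
G+C = 25, so %GC = 25/42 × 100 = 59.524%
Salt term: 16.6 × (-0.163) = -2.706
GC term: 0.41 × 59.524 = 24.405; length term: −500/42 = −11.905
Tm = 81.5 + (-2.706) + 24.405 − 11.905 = 91.294 → 91.3°C

91.3°C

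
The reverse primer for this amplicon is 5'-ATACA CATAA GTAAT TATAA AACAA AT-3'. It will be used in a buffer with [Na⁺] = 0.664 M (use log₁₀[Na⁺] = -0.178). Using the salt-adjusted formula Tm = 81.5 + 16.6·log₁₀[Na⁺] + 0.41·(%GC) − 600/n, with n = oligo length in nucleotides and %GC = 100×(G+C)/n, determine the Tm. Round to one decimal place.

62.4°C

Length n = 27. Base counts: C=3, G=1, T=7, A=16
G+C = 4, so %GC = 4/27 × 100 = 14.815%
Salt term: 16.6 × (-0.178) = -2.955
GC term: 0.41 × 14.815 = 6.074; length term: −600/27 = −22.222
Tm = 81.5 + (-2.955) + 6.074 − 22.222 = 62.397 → 62.4°C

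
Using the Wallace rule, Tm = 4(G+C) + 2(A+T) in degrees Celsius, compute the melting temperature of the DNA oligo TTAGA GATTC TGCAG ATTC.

52°C

Counting bases: A=5, G=4, C=3, T=7
AT pairs contribute 12, GC pairs contribute 7.
Tm = 4·7 + 2·12 = 28 + 24 = 52°C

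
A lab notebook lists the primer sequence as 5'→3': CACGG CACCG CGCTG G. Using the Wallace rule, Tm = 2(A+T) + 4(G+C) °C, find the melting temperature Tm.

58°C

Counting bases: T=1, A=2, C=7, G=6
So N_AT = 3 and N_GC = 13.
Tm = 2(3) + 4(13) = 6 + 52 = 58°C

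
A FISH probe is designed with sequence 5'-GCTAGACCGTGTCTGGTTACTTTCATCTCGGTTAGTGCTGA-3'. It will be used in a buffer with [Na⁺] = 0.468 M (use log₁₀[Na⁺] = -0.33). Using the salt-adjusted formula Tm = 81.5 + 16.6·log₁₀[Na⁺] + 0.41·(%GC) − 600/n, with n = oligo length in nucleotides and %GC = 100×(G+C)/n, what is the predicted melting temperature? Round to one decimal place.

Length n = 41. Base counts: C=9, G=11, A=6, T=15
G+C = 20, so %GC = 20/41 × 100 = 48.78%
Salt term: 16.6 × (-0.33) = -5.478
GC term: 0.41 × 48.78 = 20; length term: −600/41 = −14.634
Tm = 81.5 + (-5.478) + 20 − 14.634 = 81.388 → 81.4°C

81.4°C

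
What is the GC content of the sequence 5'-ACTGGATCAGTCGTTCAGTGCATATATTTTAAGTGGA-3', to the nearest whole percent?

Counting bases: C=5, G=9, A=10, T=13
G+C = 9 + 5 = 14 out of 37 bases
%GC = 14/37 × 100 = 37.84% ≈ 38%

38%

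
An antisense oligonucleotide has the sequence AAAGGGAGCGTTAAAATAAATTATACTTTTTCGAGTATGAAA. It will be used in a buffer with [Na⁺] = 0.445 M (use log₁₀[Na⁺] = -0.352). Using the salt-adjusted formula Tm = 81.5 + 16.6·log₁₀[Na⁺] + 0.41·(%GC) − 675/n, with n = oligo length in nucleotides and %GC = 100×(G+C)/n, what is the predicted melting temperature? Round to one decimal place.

70.3°C

Length n = 42. Counting bases: G=8, C=3, A=18, T=13
G+C = 11, so %GC = 11/42 × 100 = 26.19%
Salt term: 16.6 × (-0.352) = -5.843
GC term: 0.41 × 26.19 = 10.738; length term: −675/42 = −16.071
Tm = 81.5 + (-5.843) + 10.738 − 16.071 = 70.324 → 70.3°C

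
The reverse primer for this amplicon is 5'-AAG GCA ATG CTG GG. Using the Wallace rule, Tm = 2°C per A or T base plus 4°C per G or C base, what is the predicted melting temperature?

Scanning the sequence gives C=2, T=2, A=4, G=6.
A+T = 6, G+C = 8
Tm = 2×6 + 4×8 = 44°C

44°C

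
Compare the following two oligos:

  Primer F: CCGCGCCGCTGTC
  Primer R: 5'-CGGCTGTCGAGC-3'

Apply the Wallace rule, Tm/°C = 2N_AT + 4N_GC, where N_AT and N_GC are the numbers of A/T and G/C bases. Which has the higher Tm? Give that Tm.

Primer F, 48°C

Primer F: A+T=2, G+C=11 → Tm = 2(2)+4(11) = 48°C
Primer R: A+T=3, G+C=9 → Tm = 2(3)+4(9) = 42°C
48°C vs 42°C → primer F is higher.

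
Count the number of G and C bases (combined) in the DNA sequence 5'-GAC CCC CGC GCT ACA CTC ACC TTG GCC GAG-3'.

21

C=14, A=5, G=7, T=4
G+C = 7 + 14 = 21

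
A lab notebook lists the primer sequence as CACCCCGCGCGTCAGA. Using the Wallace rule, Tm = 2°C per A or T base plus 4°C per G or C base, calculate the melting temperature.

56°C

Counting bases: A=3, C=8, T=1, G=4
So N_AT = 4 and N_GC = 12.
Tm = 4·12 + 2·4 = 48 + 8 = 56°C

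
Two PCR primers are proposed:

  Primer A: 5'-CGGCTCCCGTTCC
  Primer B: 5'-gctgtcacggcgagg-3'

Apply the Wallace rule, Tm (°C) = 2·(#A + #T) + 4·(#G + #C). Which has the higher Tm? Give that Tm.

Primer A: A+T=3, G+C=10 → Tm = 2(3)+4(10) = 46°C
Primer B: A+T=4, G+C=11 → Tm = 2(4)+4(11) = 52°C
46°C vs 52°C → primer B is higher.

Primer B, 52°C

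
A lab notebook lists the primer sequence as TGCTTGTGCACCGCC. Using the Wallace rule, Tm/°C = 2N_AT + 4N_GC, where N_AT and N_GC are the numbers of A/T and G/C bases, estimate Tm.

A=1, G=4, T=4, C=6
So N_AT = 5 and N_GC = 10.
Tm = 2×5 + 4×10 = 50°C

50°C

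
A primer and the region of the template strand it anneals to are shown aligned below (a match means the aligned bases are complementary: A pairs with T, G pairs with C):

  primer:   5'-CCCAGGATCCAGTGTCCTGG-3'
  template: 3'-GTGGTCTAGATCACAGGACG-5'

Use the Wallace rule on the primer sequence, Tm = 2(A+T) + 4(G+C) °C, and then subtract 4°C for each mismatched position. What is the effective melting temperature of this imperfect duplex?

46°C

Primer base counts: A=3, T=4, G=6, C=7 → A+T=7, G+C=13
Perfect-match Tm = 2(7) + 4(13) = 14 + 52 = 66°C
Mismatches (positions where the bases are not complementary): 5 (at positions 2, 4, 5, 10, 20)
Effective Tm = 66 − 5×4 = 66 − 20 = 46°C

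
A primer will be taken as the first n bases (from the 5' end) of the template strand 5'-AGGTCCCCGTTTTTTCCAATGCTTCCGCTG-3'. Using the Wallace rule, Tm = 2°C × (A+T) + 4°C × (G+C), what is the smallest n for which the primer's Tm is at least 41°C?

n = 14

First 13 bases: AGGTCCCCGTTTT → Tm = 40°C (< 41°C)
First 14 bases: AGGTCCCCGTTTTT → Tm = 42°C (≥ 41°C)
Each additional base adds 2°C (A/T) or 4°C (G/C), so Tm is non-decreasing in n; n = 14 is the first length to reach 41°C.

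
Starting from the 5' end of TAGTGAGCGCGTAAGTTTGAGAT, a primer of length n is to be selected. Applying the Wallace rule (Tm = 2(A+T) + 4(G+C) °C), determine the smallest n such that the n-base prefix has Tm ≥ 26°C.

n = 9

First 8 bases: TAGTGAGC → Tm = 24°C (< 26°C)
First 9 bases: TAGTGAGCG → Tm = 28°C (≥ 26°C)
Each additional base adds 2°C (A/T) or 4°C (G/C), so Tm is non-decreasing in n; n = 9 is the first length to reach 26°C.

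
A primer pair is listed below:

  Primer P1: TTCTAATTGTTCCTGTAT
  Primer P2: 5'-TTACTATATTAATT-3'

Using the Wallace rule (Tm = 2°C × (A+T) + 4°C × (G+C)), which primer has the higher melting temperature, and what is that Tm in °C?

Primer P1, 46°C

Primer P1: A+T=13, G+C=5 → Tm = 2(13)+4(5) = 46°C
Primer P2: A+T=13, G+C=1 → Tm = 2(13)+4(1) = 30°C
46°C vs 30°C → primer P1 is higher.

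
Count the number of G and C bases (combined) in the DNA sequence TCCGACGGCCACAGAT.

10

Scanning the sequence gives A=4, C=6, G=4, T=2.
G+C = 4 + 6 = 10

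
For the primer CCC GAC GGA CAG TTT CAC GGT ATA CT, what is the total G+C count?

14

Scanning the sequence gives G=6, A=6, C=8, T=6.
G+C = 6 + 8 = 14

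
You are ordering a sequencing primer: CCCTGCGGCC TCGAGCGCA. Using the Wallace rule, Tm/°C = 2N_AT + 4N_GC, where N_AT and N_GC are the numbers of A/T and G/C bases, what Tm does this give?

68°C

C=9, T=2, A=2, G=6
AT pairs contribute 4, GC pairs contribute 15.
Tm = 2×4 + 4×15 = 68°C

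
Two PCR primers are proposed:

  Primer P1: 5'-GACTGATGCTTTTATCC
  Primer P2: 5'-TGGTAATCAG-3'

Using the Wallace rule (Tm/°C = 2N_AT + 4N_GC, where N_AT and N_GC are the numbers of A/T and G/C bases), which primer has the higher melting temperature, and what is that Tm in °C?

Primer P1, 48°C

Primer P1: A+T=10, G+C=7 → Tm = 2(10)+4(7) = 48°C
Primer P2: A+T=6, G+C=4 → Tm = 2(6)+4(4) = 28°C
48°C vs 28°C → primer P1 is higher.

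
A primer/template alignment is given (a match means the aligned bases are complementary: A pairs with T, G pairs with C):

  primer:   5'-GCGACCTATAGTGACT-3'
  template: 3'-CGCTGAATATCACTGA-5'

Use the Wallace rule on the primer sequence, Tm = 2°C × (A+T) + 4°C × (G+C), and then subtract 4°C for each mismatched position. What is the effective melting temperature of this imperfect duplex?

Primer base counts: A=4, T=4, G=4, C=4 → A+T=8, G+C=8
Perfect-match Tm = 2(8) + 4(8) = 16 + 32 = 48°C
Mismatches (positions where the bases are not complementary): 1 (at position 6)
Effective Tm = 48 − 1×4 = 48 − 4 = 44°C

44°C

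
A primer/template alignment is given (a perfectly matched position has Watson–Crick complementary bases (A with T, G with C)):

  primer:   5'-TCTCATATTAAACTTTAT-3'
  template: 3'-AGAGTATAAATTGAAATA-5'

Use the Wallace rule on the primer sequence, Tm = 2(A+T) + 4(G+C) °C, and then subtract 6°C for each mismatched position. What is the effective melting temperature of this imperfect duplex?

Primer base counts: A=6, T=9, G=0, C=3 → A+T=15, G+C=3
Perfect-match Tm = 2(15) + 4(3) = 30 + 12 = 42°C
Mismatches (positions where the bases are not complementary): 1 (at position 10)
Effective Tm = 42 − 1×6 = 42 − 6 = 36°C

36°C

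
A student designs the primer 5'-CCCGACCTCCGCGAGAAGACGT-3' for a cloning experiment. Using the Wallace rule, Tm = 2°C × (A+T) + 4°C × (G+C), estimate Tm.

Scanning the sequence gives G=6, C=9, T=2, A=5.
A+T = 7, G+C = 15
Tm = 2(7) + 4(15) = 14 + 60 = 74°C

74°C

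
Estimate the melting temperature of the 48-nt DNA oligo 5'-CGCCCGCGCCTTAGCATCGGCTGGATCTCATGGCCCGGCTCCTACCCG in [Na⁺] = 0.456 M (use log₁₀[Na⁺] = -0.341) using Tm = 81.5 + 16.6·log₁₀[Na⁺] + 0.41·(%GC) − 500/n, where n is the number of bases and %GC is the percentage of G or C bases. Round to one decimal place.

94.5°C

Length n = 48. A=5, G=13, C=21, T=9
G+C = 34, so %GC = 34/48 × 100 = 70.833%
Salt term: 16.6 × (-0.341) = -5.661
GC term: 0.41 × 70.833 = 29.042; length term: −500/48 = −10.417
Tm = 81.5 + (-5.661) + 29.042 − 10.417 = 94.464 → 94.5°C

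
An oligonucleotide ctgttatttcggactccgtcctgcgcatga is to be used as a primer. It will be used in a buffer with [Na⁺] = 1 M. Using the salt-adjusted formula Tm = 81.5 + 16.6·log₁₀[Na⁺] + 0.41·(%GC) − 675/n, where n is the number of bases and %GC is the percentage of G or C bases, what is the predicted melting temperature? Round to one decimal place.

80.9°C

Length n = 30. Scanning the sequence gives T=10, C=9, A=4, G=7.
G+C = 16, so %GC = 16/30 × 100 = 53.333%
Salt term: 16.6 × (0) = 0
GC term: 0.41 × 53.333 = 21.867; length term: −675/30 = −22.5
Tm = 81.5 + (0) + 21.867 − 22.5 = 80.867 → 80.9°C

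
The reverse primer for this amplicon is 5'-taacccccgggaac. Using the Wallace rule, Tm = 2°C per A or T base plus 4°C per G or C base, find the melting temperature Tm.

G=3, T=1, C=6, A=4
A+T = 5, G+C = 9
Tm = 2×5 + 4×9 = 46°C

46°C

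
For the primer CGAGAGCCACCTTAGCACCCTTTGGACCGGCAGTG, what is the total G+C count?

Counting bases: T=6, G=10, C=12, A=7
Total G or C: 10 + 12 = 22

22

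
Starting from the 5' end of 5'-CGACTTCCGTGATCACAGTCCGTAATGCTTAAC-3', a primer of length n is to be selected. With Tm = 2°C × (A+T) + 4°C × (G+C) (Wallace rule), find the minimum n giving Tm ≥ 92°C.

First 30 bases: CGACTTCCGTGATCACAGTCCGTAATGCTT → Tm = 90°C (< 92°C)
First 31 bases: CGACTTCCGTGATCACAGTCCGTAATGCTTA → Tm = 92°C (≥ 92°C)
Each additional base adds 2°C (A/T) or 4°C (G/C), so Tm is non-decreasing in n; n = 31 is the first length to reach 92°C.

n = 31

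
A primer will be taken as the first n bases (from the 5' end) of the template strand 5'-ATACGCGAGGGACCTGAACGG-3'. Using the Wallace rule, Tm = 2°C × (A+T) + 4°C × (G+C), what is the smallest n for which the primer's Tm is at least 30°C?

First 9 bases: ATACGCGAG → Tm = 28°C (< 30°C)
First 10 bases: ATACGCGAGG → Tm = 32°C (≥ 30°C)
Each additional base adds 2°C (A/T) or 4°C (G/C), so Tm is non-decreasing in n; n = 10 is the first length to reach 30°C.

n = 10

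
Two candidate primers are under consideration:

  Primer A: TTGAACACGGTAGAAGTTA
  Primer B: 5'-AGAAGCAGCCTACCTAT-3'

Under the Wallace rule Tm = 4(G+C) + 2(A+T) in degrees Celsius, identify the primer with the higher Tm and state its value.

Primer A: A+T=12, G+C=7 → Tm = 2(12)+4(7) = 52°C
Primer B: A+T=9, G+C=8 → Tm = 2(9)+4(8) = 50°C
52°C vs 50°C → primer A is higher.

Primer A, 52°C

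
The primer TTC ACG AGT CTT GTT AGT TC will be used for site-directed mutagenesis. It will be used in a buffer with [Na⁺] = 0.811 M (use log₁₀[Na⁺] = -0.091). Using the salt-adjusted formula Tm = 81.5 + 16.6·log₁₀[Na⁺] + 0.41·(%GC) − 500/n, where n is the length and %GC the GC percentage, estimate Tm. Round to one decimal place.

Length n = 20. Scanning the sequence gives T=9, A=3, G=4, C=4.
G+C = 8, so %GC = 8/20 × 100 = 40%
Salt term: 16.6 × (-0.091) = -1.511
GC term: 0.41 × 40 = 16.4; length term: −500/20 = −25
Tm = 81.5 + (-1.511) + 16.4 − 25 = 71.389 → 71.4°C

71.4°C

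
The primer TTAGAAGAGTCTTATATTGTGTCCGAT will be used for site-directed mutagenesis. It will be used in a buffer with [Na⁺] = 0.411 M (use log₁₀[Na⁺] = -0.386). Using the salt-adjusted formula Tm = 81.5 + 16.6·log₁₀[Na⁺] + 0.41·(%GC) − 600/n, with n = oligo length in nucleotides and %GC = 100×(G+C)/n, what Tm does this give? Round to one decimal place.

66.5°C

Length n = 27. Counting bases: T=11, C=3, A=7, G=6
G+C = 9, so %GC = 9/27 × 100 = 33.333%
Salt term: 16.6 × (-0.386) = -6.408
GC term: 0.41 × 33.333 = 13.667; length term: −600/27 = −22.222
Tm = 81.5 + (-6.408) + 13.667 − 22.222 = 66.537 → 66.5°C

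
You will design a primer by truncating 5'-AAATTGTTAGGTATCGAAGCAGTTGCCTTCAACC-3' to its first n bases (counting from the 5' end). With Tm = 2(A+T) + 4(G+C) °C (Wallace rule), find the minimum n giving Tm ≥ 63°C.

First 23 bases: AAATTGTTAGGTATCGAAGCAGT → Tm = 62°C (< 63°C)
First 24 bases: AAATTGTTAGGTATCGAAGCAGTT → Tm = 64°C (≥ 63°C)
Each additional base adds 2°C (A/T) or 4°C (G/C), so Tm is non-decreasing in n; n = 24 is the first length to reach 63°C.

n = 24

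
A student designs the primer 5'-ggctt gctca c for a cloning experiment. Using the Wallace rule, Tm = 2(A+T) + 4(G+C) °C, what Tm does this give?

Scanning the sequence gives C=4, G=3, T=3, A=1.
AT pairs contribute 4, GC pairs contribute 7.
Tm = 2(4) + 4(7) = 8 + 28 = 36°C

36°C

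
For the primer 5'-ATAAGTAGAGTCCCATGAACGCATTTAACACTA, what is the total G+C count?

12

Scanning the sequence gives A=13, T=8, C=7, G=5.
Total G or C: 5 + 7 = 12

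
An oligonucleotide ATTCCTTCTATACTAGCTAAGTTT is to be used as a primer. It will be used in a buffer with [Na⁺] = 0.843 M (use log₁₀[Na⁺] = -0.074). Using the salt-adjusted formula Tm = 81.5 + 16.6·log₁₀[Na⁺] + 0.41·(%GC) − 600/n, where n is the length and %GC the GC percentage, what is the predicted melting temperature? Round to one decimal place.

Length n = 24. Base counts: A=6, T=11, G=2, C=5
G+C = 7, so %GC = 7/24 × 100 = 29.167%
Salt term: 16.6 × (-0.074) = -1.228
GC term: 0.41 × 29.167 = 11.958; length term: −600/24 = −25
Tm = 81.5 + (-1.228) + 11.958 − 25 = 67.23 → 67.2°C

67.2°C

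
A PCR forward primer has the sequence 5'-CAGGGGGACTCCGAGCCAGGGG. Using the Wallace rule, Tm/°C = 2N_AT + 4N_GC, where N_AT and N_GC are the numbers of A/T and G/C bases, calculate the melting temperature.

78°C

Base counts: G=11, T=1, C=6, A=4
So N_AT = 5 and N_GC = 17.
Tm = 2(5) + 4(17) = 10 + 68 = 78°C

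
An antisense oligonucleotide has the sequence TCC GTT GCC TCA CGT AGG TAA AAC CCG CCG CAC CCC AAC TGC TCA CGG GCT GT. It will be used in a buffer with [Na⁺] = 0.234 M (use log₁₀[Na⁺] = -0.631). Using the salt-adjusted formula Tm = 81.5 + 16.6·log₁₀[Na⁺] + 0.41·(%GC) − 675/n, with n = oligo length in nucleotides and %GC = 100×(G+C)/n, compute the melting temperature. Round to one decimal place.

Length n = 53. Scanning the sequence gives T=10, C=21, A=10, G=12.
G+C = 33, so %GC = 33/53 × 100 = 62.264%
Salt term: 16.6 × (-0.631) = -10.475
GC term: 0.41 × 62.264 = 25.528; length term: −675/53 = −12.736
Tm = 81.5 + (-10.475) + 25.528 − 12.736 = 83.817 → 83.8°C

83.8°C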